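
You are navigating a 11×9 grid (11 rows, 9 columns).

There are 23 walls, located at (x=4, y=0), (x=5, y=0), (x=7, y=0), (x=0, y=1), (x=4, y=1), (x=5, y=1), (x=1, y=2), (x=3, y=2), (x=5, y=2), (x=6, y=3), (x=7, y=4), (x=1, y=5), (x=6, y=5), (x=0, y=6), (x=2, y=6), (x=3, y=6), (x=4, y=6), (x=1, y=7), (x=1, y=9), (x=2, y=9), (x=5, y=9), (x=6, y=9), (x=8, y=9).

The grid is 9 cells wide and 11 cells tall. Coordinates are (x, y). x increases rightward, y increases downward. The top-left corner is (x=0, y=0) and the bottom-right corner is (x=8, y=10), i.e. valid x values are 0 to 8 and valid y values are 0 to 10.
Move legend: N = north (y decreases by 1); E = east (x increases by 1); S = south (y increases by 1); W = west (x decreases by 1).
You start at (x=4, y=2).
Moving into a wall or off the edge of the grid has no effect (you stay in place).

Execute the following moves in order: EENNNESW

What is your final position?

Start: (x=4, y=2)
  E (east): blocked, stay at (x=4, y=2)
  E (east): blocked, stay at (x=4, y=2)
  [×3]N (north): blocked, stay at (x=4, y=2)
  E (east): blocked, stay at (x=4, y=2)
  S (south): (x=4, y=2) -> (x=4, y=3)
  W (west): (x=4, y=3) -> (x=3, y=3)
Final: (x=3, y=3)

Answer: Final position: (x=3, y=3)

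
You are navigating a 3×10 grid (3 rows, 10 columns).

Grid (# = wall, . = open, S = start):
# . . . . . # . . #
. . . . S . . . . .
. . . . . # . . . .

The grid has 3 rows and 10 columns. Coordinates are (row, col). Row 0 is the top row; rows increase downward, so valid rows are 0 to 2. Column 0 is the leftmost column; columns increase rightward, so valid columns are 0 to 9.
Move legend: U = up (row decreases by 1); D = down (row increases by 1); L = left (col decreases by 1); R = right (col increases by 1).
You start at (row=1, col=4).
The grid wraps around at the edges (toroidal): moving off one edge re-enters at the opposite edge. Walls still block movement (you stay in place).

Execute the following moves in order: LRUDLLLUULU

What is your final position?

Answer: Final position: (row=1, col=0)

Derivation:
Start: (row=1, col=4)
  L (left): (row=1, col=4) -> (row=1, col=3)
  R (right): (row=1, col=3) -> (row=1, col=4)
  U (up): (row=1, col=4) -> (row=0, col=4)
  D (down): (row=0, col=4) -> (row=1, col=4)
  L (left): (row=1, col=4) -> (row=1, col=3)
  L (left): (row=1, col=3) -> (row=1, col=2)
  L (left): (row=1, col=2) -> (row=1, col=1)
  U (up): (row=1, col=1) -> (row=0, col=1)
  U (up): (row=0, col=1) -> (row=2, col=1)
  L (left): (row=2, col=1) -> (row=2, col=0)
  U (up): (row=2, col=0) -> (row=1, col=0)
Final: (row=1, col=0)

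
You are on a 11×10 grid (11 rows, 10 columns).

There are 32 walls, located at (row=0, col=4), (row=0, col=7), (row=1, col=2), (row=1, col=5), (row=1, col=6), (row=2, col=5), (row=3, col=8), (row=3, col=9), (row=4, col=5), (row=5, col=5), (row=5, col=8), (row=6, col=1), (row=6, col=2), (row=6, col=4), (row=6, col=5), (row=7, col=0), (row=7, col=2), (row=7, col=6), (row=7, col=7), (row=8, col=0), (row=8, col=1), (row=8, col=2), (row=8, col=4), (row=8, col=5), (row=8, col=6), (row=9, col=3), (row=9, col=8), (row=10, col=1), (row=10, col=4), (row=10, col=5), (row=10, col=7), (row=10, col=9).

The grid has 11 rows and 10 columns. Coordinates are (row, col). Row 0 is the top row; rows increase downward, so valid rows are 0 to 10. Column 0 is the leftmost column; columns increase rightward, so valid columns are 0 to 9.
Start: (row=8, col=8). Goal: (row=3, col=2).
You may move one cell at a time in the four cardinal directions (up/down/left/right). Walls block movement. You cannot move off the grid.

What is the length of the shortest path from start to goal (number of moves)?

BFS from (row=8, col=8) until reaching (row=3, col=2):
  Distance 0: (row=8, col=8)
  Distance 1: (row=7, col=8), (row=8, col=7), (row=8, col=9)
  Distance 2: (row=6, col=8), (row=7, col=9), (row=9, col=7), (row=9, col=9)
  Distance 3: (row=6, col=7), (row=6, col=9), (row=9, col=6)
  Distance 4: (row=5, col=7), (row=5, col=9), (row=6, col=6), (row=9, col=5), (row=10, col=6)
  Distance 5: (row=4, col=7), (row=4, col=9), (row=5, col=6), (row=9, col=4)
  Distance 6: (row=3, col=7), (row=4, col=6), (row=4, col=8)
  Distance 7: (row=2, col=7), (row=3, col=6)
  Distance 8: (row=1, col=7), (row=2, col=6), (row=2, col=8), (row=3, col=5)
  Distance 9: (row=1, col=8), (row=2, col=9), (row=3, col=4)
  Distance 10: (row=0, col=8), (row=1, col=9), (row=2, col=4), (row=3, col=3), (row=4, col=4)
  Distance 11: (row=0, col=9), (row=1, col=4), (row=2, col=3), (row=3, col=2), (row=4, col=3), (row=5, col=4)  <- goal reached here
One shortest path (11 moves): (row=8, col=8) -> (row=7, col=8) -> (row=6, col=8) -> (row=6, col=7) -> (row=6, col=6) -> (row=5, col=6) -> (row=4, col=6) -> (row=3, col=6) -> (row=3, col=5) -> (row=3, col=4) -> (row=3, col=3) -> (row=3, col=2)

Answer: Shortest path length: 11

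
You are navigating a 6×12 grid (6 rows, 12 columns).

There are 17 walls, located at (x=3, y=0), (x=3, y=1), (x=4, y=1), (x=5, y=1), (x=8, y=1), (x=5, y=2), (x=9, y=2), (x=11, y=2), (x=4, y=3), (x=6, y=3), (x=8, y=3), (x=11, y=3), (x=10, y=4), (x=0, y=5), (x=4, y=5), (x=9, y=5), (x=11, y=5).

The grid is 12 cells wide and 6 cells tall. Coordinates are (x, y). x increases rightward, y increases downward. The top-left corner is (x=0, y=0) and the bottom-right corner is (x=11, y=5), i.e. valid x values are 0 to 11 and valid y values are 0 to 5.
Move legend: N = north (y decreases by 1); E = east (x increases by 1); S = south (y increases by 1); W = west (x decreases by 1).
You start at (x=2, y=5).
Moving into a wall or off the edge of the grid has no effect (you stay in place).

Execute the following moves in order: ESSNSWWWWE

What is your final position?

Start: (x=2, y=5)
  E (east): (x=2, y=5) -> (x=3, y=5)
  S (south): blocked, stay at (x=3, y=5)
  S (south): blocked, stay at (x=3, y=5)
  N (north): (x=3, y=5) -> (x=3, y=4)
  S (south): (x=3, y=4) -> (x=3, y=5)
  W (west): (x=3, y=5) -> (x=2, y=5)
  W (west): (x=2, y=5) -> (x=1, y=5)
  W (west): blocked, stay at (x=1, y=5)
  W (west): blocked, stay at (x=1, y=5)
  E (east): (x=1, y=5) -> (x=2, y=5)
Final: (x=2, y=5)

Answer: Final position: (x=2, y=5)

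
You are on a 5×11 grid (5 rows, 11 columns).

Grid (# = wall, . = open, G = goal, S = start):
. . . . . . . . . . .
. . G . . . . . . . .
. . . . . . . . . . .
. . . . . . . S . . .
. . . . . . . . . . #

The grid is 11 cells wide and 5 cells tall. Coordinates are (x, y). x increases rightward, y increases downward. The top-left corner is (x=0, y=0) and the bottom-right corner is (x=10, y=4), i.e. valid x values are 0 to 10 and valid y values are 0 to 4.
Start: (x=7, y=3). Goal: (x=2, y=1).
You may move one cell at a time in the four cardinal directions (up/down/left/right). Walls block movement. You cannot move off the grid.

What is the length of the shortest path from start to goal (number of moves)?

Answer: Shortest path length: 7

Derivation:
BFS from (x=7, y=3) until reaching (x=2, y=1):
  Distance 0: (x=7, y=3)
  Distance 1: (x=7, y=2), (x=6, y=3), (x=8, y=3), (x=7, y=4)
  Distance 2: (x=7, y=1), (x=6, y=2), (x=8, y=2), (x=5, y=3), (x=9, y=3), (x=6, y=4), (x=8, y=4)
  Distance 3: (x=7, y=0), (x=6, y=1), (x=8, y=1), (x=5, y=2), (x=9, y=2), (x=4, y=3), (x=10, y=3), (x=5, y=4), (x=9, y=4)
  Distance 4: (x=6, y=0), (x=8, y=0), (x=5, y=1), (x=9, y=1), (x=4, y=2), (x=10, y=2), (x=3, y=3), (x=4, y=4)
  Distance 5: (x=5, y=0), (x=9, y=0), (x=4, y=1), (x=10, y=1), (x=3, y=2), (x=2, y=3), (x=3, y=4)
  Distance 6: (x=4, y=0), (x=10, y=0), (x=3, y=1), (x=2, y=2), (x=1, y=3), (x=2, y=4)
  Distance 7: (x=3, y=0), (x=2, y=1), (x=1, y=2), (x=0, y=3), (x=1, y=4)  <- goal reached here
One shortest path (7 moves): (x=7, y=3) -> (x=6, y=3) -> (x=5, y=3) -> (x=4, y=3) -> (x=3, y=3) -> (x=2, y=3) -> (x=2, y=2) -> (x=2, y=1)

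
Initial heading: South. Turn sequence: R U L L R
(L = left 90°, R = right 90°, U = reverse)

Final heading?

Answer: Final heading: North

Derivation:
Start: South
  R (right (90° clockwise)) -> West
  U (U-turn (180°)) -> East
  L (left (90° counter-clockwise)) -> North
  L (left (90° counter-clockwise)) -> West
  R (right (90° clockwise)) -> North
Final: North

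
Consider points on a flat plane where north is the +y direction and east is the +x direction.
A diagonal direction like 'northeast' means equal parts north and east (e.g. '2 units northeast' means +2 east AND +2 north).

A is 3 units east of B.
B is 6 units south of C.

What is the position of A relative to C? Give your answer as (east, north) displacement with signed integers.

Answer: A is at (east=3, north=-6) relative to C.

Derivation:
Place C at the origin (east=0, north=0).
  B is 6 units south of C: delta (east=+0, north=-6); B at (east=0, north=-6).
  A is 3 units east of B: delta (east=+3, north=+0); A at (east=3, north=-6).
Therefore A relative to C: (east=3, north=-6).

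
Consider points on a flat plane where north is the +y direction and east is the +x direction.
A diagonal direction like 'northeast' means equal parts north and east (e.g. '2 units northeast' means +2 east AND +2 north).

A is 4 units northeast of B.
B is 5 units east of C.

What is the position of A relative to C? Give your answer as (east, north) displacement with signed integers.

Answer: A is at (east=9, north=4) relative to C.

Derivation:
Place C at the origin (east=0, north=0).
  B is 5 units east of C: delta (east=+5, north=+0); B at (east=5, north=0).
  A is 4 units northeast of B: delta (east=+4, north=+4); A at (east=9, north=4).
Therefore A relative to C: (east=9, north=4).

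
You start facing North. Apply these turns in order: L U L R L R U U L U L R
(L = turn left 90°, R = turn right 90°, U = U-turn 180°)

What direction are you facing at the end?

Start: North
  L (left (90° counter-clockwise)) -> West
  U (U-turn (180°)) -> East
  L (left (90° counter-clockwise)) -> North
  R (right (90° clockwise)) -> East
  L (left (90° counter-clockwise)) -> North
  R (right (90° clockwise)) -> East
  U (U-turn (180°)) -> West
  U (U-turn (180°)) -> East
  L (left (90° counter-clockwise)) -> North
  U (U-turn (180°)) -> South
  L (left (90° counter-clockwise)) -> East
  R (right (90° clockwise)) -> South
Final: South

Answer: Final heading: South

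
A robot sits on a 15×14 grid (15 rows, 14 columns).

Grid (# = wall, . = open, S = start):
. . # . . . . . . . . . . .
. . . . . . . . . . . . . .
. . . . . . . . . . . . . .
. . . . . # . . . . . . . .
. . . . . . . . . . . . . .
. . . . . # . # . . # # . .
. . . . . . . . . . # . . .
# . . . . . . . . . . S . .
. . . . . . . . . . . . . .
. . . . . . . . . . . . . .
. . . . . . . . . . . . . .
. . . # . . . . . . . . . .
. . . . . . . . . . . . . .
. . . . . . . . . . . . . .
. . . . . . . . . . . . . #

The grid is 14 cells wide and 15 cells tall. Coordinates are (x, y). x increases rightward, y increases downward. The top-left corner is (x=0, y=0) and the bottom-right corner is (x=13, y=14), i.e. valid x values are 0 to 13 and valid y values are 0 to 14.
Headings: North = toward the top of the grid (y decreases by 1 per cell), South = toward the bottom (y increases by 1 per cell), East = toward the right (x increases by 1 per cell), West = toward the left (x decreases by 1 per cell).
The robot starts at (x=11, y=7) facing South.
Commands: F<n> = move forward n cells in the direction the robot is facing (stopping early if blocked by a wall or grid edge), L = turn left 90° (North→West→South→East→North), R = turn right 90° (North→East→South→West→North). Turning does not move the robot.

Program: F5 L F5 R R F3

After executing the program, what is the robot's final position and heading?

Answer: Final position: (x=10, y=12), facing West

Derivation:
Start: (x=11, y=7), facing South
  F5: move forward 5, now at (x=11, y=12)
  L: turn left, now facing East
  F5: move forward 2/5 (blocked), now at (x=13, y=12)
  R: turn right, now facing South
  R: turn right, now facing West
  F3: move forward 3, now at (x=10, y=12)
Final: (x=10, y=12), facing West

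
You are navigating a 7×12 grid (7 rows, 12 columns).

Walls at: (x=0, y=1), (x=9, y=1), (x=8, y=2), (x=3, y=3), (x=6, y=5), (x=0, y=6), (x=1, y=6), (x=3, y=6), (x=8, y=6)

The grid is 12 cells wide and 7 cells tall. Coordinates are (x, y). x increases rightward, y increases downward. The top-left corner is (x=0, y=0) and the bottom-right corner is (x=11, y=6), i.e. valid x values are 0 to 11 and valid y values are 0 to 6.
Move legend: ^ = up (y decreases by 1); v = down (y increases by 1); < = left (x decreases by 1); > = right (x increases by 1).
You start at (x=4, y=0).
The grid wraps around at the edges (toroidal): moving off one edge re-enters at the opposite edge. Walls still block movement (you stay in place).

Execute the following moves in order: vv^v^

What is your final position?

Start: (x=4, y=0)
  v (down): (x=4, y=0) -> (x=4, y=1)
  v (down): (x=4, y=1) -> (x=4, y=2)
  ^ (up): (x=4, y=2) -> (x=4, y=1)
  v (down): (x=4, y=1) -> (x=4, y=2)
  ^ (up): (x=4, y=2) -> (x=4, y=1)
Final: (x=4, y=1)

Answer: Final position: (x=4, y=1)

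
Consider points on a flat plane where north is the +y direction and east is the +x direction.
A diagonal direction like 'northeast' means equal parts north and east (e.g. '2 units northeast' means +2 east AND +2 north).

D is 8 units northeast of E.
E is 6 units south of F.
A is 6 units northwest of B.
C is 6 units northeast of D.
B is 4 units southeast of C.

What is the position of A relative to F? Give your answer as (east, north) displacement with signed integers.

Place F at the origin (east=0, north=0).
  E is 6 units south of F: delta (east=+0, north=-6); E at (east=0, north=-6).
  D is 8 units northeast of E: delta (east=+8, north=+8); D at (east=8, north=2).
  C is 6 units northeast of D: delta (east=+6, north=+6); C at (east=14, north=8).
  B is 4 units southeast of C: delta (east=+4, north=-4); B at (east=18, north=4).
  A is 6 units northwest of B: delta (east=-6, north=+6); A at (east=12, north=10).
Therefore A relative to F: (east=12, north=10).

Answer: A is at (east=12, north=10) relative to F.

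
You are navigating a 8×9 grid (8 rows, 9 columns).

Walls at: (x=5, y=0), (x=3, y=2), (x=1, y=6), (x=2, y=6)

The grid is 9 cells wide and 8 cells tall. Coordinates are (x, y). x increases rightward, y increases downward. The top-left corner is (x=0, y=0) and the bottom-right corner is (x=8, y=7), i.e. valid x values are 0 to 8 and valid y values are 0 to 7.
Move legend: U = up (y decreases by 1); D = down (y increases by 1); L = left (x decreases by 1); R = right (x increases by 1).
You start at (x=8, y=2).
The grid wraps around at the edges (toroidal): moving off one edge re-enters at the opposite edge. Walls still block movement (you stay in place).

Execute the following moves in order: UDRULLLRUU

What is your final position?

Answer: Final position: (x=7, y=7)

Derivation:
Start: (x=8, y=2)
  U (up): (x=8, y=2) -> (x=8, y=1)
  D (down): (x=8, y=1) -> (x=8, y=2)
  R (right): (x=8, y=2) -> (x=0, y=2)
  U (up): (x=0, y=2) -> (x=0, y=1)
  L (left): (x=0, y=1) -> (x=8, y=1)
  L (left): (x=8, y=1) -> (x=7, y=1)
  L (left): (x=7, y=1) -> (x=6, y=1)
  R (right): (x=6, y=1) -> (x=7, y=1)
  U (up): (x=7, y=1) -> (x=7, y=0)
  U (up): (x=7, y=0) -> (x=7, y=7)
Final: (x=7, y=7)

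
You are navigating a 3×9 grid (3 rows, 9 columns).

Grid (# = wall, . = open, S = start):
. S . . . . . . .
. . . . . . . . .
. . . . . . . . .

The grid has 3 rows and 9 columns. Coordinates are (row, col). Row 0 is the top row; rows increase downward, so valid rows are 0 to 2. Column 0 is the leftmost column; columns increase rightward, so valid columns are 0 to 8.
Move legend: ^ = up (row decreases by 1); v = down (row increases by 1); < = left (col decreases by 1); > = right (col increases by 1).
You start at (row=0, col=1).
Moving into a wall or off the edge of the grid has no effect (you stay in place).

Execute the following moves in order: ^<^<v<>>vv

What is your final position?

Answer: Final position: (row=2, col=2)

Derivation:
Start: (row=0, col=1)
  ^ (up): blocked, stay at (row=0, col=1)
  < (left): (row=0, col=1) -> (row=0, col=0)
  ^ (up): blocked, stay at (row=0, col=0)
  < (left): blocked, stay at (row=0, col=0)
  v (down): (row=0, col=0) -> (row=1, col=0)
  < (left): blocked, stay at (row=1, col=0)
  > (right): (row=1, col=0) -> (row=1, col=1)
  > (right): (row=1, col=1) -> (row=1, col=2)
  v (down): (row=1, col=2) -> (row=2, col=2)
  v (down): blocked, stay at (row=2, col=2)
Final: (row=2, col=2)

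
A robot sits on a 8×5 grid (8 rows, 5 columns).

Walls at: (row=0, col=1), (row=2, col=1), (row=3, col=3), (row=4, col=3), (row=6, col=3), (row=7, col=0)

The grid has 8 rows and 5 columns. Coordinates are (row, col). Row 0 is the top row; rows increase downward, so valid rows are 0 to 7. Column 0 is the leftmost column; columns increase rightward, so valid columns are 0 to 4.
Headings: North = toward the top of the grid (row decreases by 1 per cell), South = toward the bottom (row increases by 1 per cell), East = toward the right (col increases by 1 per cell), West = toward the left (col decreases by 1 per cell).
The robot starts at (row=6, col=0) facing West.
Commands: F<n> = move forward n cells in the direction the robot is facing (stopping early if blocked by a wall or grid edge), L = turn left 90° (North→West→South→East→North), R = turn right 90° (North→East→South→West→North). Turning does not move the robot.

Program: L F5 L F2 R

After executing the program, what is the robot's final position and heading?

Start: (row=6, col=0), facing West
  L: turn left, now facing South
  F5: move forward 0/5 (blocked), now at (row=6, col=0)
  L: turn left, now facing East
  F2: move forward 2, now at (row=6, col=2)
  R: turn right, now facing South
Final: (row=6, col=2), facing South

Answer: Final position: (row=6, col=2), facing South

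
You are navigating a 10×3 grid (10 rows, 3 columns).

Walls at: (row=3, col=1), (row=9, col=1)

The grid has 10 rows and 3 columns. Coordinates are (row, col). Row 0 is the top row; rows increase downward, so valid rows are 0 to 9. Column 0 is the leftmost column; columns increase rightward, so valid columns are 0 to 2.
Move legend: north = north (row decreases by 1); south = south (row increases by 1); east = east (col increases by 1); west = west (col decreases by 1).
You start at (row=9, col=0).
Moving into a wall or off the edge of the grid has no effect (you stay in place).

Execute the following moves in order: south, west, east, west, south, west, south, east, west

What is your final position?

Start: (row=9, col=0)
  south (south): blocked, stay at (row=9, col=0)
  west (west): blocked, stay at (row=9, col=0)
  east (east): blocked, stay at (row=9, col=0)
  west (west): blocked, stay at (row=9, col=0)
  south (south): blocked, stay at (row=9, col=0)
  west (west): blocked, stay at (row=9, col=0)
  south (south): blocked, stay at (row=9, col=0)
  east (east): blocked, stay at (row=9, col=0)
  west (west): blocked, stay at (row=9, col=0)
Final: (row=9, col=0)

Answer: Final position: (row=9, col=0)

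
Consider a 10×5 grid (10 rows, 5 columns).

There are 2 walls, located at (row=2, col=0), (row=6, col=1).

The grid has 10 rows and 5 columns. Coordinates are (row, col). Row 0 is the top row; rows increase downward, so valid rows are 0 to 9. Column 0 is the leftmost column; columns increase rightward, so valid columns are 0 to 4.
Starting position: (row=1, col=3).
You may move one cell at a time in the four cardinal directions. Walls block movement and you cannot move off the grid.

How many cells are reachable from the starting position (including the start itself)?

BFS flood-fill from (row=1, col=3):
  Distance 0: (row=1, col=3)
  Distance 1: (row=0, col=3), (row=1, col=2), (row=1, col=4), (row=2, col=3)
  Distance 2: (row=0, col=2), (row=0, col=4), (row=1, col=1), (row=2, col=2), (row=2, col=4), (row=3, col=3)
  Distance 3: (row=0, col=1), (row=1, col=0), (row=2, col=1), (row=3, col=2), (row=3, col=4), (row=4, col=3)
  Distance 4: (row=0, col=0), (row=3, col=1), (row=4, col=2), (row=4, col=4), (row=5, col=3)
  Distance 5: (row=3, col=0), (row=4, col=1), (row=5, col=2), (row=5, col=4), (row=6, col=3)
  Distance 6: (row=4, col=0), (row=5, col=1), (row=6, col=2), (row=6, col=4), (row=7, col=3)
  Distance 7: (row=5, col=0), (row=7, col=2), (row=7, col=4), (row=8, col=3)
  Distance 8: (row=6, col=0), (row=7, col=1), (row=8, col=2), (row=8, col=4), (row=9, col=3)
  Distance 9: (row=7, col=0), (row=8, col=1), (row=9, col=2), (row=9, col=4)
  Distance 10: (row=8, col=0), (row=9, col=1)
  Distance 11: (row=9, col=0)
Total reachable: 48 (grid has 48 open cells total)

Answer: Reachable cells: 48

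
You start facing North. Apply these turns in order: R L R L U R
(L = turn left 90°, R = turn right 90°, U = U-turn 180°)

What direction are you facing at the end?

Start: North
  R (right (90° clockwise)) -> East
  L (left (90° counter-clockwise)) -> North
  R (right (90° clockwise)) -> East
  L (left (90° counter-clockwise)) -> North
  U (U-turn (180°)) -> South
  R (right (90° clockwise)) -> West
Final: West

Answer: Final heading: West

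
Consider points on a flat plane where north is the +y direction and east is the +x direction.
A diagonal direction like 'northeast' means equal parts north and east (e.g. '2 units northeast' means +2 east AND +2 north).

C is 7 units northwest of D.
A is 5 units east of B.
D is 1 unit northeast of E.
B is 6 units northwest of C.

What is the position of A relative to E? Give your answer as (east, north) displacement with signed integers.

Place E at the origin (east=0, north=0).
  D is 1 unit northeast of E: delta (east=+1, north=+1); D at (east=1, north=1).
  C is 7 units northwest of D: delta (east=-7, north=+7); C at (east=-6, north=8).
  B is 6 units northwest of C: delta (east=-6, north=+6); B at (east=-12, north=14).
  A is 5 units east of B: delta (east=+5, north=+0); A at (east=-7, north=14).
Therefore A relative to E: (east=-7, north=14).

Answer: A is at (east=-7, north=14) relative to E.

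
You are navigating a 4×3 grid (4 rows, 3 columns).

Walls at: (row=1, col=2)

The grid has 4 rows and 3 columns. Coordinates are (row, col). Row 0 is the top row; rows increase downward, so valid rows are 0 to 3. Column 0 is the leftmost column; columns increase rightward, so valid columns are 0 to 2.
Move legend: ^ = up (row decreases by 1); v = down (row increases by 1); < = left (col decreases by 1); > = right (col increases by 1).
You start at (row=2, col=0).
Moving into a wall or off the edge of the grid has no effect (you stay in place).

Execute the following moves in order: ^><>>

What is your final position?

Answer: Final position: (row=1, col=1)

Derivation:
Start: (row=2, col=0)
  ^ (up): (row=2, col=0) -> (row=1, col=0)
  > (right): (row=1, col=0) -> (row=1, col=1)
  < (left): (row=1, col=1) -> (row=1, col=0)
  > (right): (row=1, col=0) -> (row=1, col=1)
  > (right): blocked, stay at (row=1, col=1)
Final: (row=1, col=1)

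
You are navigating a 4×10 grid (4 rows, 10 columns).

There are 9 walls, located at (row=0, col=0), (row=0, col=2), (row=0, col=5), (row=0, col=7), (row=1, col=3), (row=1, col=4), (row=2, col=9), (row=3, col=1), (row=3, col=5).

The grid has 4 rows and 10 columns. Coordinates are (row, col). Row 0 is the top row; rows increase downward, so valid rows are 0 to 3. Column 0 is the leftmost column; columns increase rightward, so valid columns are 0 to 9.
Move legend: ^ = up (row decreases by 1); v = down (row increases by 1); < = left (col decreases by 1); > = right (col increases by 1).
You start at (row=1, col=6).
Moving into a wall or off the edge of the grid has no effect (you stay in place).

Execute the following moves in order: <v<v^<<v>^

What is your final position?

Start: (row=1, col=6)
  < (left): (row=1, col=6) -> (row=1, col=5)
  v (down): (row=1, col=5) -> (row=2, col=5)
  < (left): (row=2, col=5) -> (row=2, col=4)
  v (down): (row=2, col=4) -> (row=3, col=4)
  ^ (up): (row=3, col=4) -> (row=2, col=4)
  < (left): (row=2, col=4) -> (row=2, col=3)
  < (left): (row=2, col=3) -> (row=2, col=2)
  v (down): (row=2, col=2) -> (row=3, col=2)
  > (right): (row=3, col=2) -> (row=3, col=3)
  ^ (up): (row=3, col=3) -> (row=2, col=3)
Final: (row=2, col=3)

Answer: Final position: (row=2, col=3)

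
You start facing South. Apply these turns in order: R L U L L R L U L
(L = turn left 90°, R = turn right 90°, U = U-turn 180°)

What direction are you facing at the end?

Start: South
  R (right (90° clockwise)) -> West
  L (left (90° counter-clockwise)) -> South
  U (U-turn (180°)) -> North
  L (left (90° counter-clockwise)) -> West
  L (left (90° counter-clockwise)) -> South
  R (right (90° clockwise)) -> West
  L (left (90° counter-clockwise)) -> South
  U (U-turn (180°)) -> North
  L (left (90° counter-clockwise)) -> West
Final: West

Answer: Final heading: West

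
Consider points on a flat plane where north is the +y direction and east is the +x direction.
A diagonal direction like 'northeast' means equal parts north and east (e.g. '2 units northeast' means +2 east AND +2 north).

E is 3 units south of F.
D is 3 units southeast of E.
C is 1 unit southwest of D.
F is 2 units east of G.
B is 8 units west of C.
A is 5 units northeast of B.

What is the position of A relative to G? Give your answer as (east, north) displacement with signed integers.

Answer: A is at (east=1, north=-2) relative to G.

Derivation:
Place G at the origin (east=0, north=0).
  F is 2 units east of G: delta (east=+2, north=+0); F at (east=2, north=0).
  E is 3 units south of F: delta (east=+0, north=-3); E at (east=2, north=-3).
  D is 3 units southeast of E: delta (east=+3, north=-3); D at (east=5, north=-6).
  C is 1 unit southwest of D: delta (east=-1, north=-1); C at (east=4, north=-7).
  B is 8 units west of C: delta (east=-8, north=+0); B at (east=-4, north=-7).
  A is 5 units northeast of B: delta (east=+5, north=+5); A at (east=1, north=-2).
Therefore A relative to G: (east=1, north=-2).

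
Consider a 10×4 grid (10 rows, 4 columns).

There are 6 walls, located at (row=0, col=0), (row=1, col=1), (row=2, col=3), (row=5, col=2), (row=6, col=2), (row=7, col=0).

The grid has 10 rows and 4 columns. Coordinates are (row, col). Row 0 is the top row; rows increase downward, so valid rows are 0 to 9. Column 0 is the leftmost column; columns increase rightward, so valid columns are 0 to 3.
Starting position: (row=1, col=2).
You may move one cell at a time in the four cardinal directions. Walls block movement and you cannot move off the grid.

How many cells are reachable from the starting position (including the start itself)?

BFS flood-fill from (row=1, col=2):
  Distance 0: (row=1, col=2)
  Distance 1: (row=0, col=2), (row=1, col=3), (row=2, col=2)
  Distance 2: (row=0, col=1), (row=0, col=3), (row=2, col=1), (row=3, col=2)
  Distance 3: (row=2, col=0), (row=3, col=1), (row=3, col=3), (row=4, col=2)
  Distance 4: (row=1, col=0), (row=3, col=0), (row=4, col=1), (row=4, col=3)
  Distance 5: (row=4, col=0), (row=5, col=1), (row=5, col=3)
  Distance 6: (row=5, col=0), (row=6, col=1), (row=6, col=3)
  Distance 7: (row=6, col=0), (row=7, col=1), (row=7, col=3)
  Distance 8: (row=7, col=2), (row=8, col=1), (row=8, col=3)
  Distance 9: (row=8, col=0), (row=8, col=2), (row=9, col=1), (row=9, col=3)
  Distance 10: (row=9, col=0), (row=9, col=2)
Total reachable: 34 (grid has 34 open cells total)

Answer: Reachable cells: 34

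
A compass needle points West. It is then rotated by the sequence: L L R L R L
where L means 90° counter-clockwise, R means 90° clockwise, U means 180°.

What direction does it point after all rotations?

Start: West
  L (left (90° counter-clockwise)) -> South
  L (left (90° counter-clockwise)) -> East
  R (right (90° clockwise)) -> South
  L (left (90° counter-clockwise)) -> East
  R (right (90° clockwise)) -> South
  L (left (90° counter-clockwise)) -> East
Final: East

Answer: Final heading: East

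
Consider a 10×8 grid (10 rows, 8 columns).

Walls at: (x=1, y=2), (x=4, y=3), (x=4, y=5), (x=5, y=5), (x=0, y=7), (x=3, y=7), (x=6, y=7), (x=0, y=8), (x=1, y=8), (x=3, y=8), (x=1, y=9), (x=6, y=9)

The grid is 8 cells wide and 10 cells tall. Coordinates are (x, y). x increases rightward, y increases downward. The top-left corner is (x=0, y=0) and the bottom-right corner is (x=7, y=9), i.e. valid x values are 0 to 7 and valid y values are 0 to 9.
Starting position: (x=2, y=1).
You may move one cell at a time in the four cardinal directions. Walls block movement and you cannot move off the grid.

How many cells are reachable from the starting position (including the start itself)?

Answer: Reachable cells: 67

Derivation:
BFS flood-fill from (x=2, y=1):
  Distance 0: (x=2, y=1)
  Distance 1: (x=2, y=0), (x=1, y=1), (x=3, y=1), (x=2, y=2)
  Distance 2: (x=1, y=0), (x=3, y=0), (x=0, y=1), (x=4, y=1), (x=3, y=2), (x=2, y=3)
  Distance 3: (x=0, y=0), (x=4, y=0), (x=5, y=1), (x=0, y=2), (x=4, y=2), (x=1, y=3), (x=3, y=3), (x=2, y=4)
  Distance 4: (x=5, y=0), (x=6, y=1), (x=5, y=2), (x=0, y=3), (x=1, y=4), (x=3, y=4), (x=2, y=5)
  Distance 5: (x=6, y=0), (x=7, y=1), (x=6, y=2), (x=5, y=3), (x=0, y=4), (x=4, y=4), (x=1, y=5), (x=3, y=5), (x=2, y=6)
  Distance 6: (x=7, y=0), (x=7, y=2), (x=6, y=3), (x=5, y=4), (x=0, y=5), (x=1, y=6), (x=3, y=6), (x=2, y=7)
  Distance 7: (x=7, y=3), (x=6, y=4), (x=0, y=6), (x=4, y=6), (x=1, y=7), (x=2, y=8)
  Distance 8: (x=7, y=4), (x=6, y=5), (x=5, y=6), (x=4, y=7), (x=2, y=9)
  Distance 9: (x=7, y=5), (x=6, y=6), (x=5, y=7), (x=4, y=8), (x=3, y=9)
  Distance 10: (x=7, y=6), (x=5, y=8), (x=4, y=9)
  Distance 11: (x=7, y=7), (x=6, y=8), (x=5, y=9)
  Distance 12: (x=7, y=8)
  Distance 13: (x=7, y=9)
Total reachable: 67 (grid has 68 open cells total)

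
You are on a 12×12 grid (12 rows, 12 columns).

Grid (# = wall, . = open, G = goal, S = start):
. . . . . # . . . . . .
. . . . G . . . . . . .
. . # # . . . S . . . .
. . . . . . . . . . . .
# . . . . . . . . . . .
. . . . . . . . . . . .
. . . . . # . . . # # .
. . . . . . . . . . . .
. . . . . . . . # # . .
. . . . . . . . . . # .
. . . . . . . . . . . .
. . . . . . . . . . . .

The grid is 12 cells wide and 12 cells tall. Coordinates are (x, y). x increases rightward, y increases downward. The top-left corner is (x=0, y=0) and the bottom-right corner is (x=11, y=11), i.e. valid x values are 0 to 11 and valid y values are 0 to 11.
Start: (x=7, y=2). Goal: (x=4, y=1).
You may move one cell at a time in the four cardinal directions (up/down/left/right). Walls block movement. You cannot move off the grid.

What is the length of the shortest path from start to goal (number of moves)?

Answer: Shortest path length: 4

Derivation:
BFS from (x=7, y=2) until reaching (x=4, y=1):
  Distance 0: (x=7, y=2)
  Distance 1: (x=7, y=1), (x=6, y=2), (x=8, y=2), (x=7, y=3)
  Distance 2: (x=7, y=0), (x=6, y=1), (x=8, y=1), (x=5, y=2), (x=9, y=2), (x=6, y=3), (x=8, y=3), (x=7, y=4)
  Distance 3: (x=6, y=0), (x=8, y=0), (x=5, y=1), (x=9, y=1), (x=4, y=2), (x=10, y=2), (x=5, y=3), (x=9, y=3), (x=6, y=4), (x=8, y=4), (x=7, y=5)
  Distance 4: (x=9, y=0), (x=4, y=1), (x=10, y=1), (x=11, y=2), (x=4, y=3), (x=10, y=3), (x=5, y=4), (x=9, y=4), (x=6, y=5), (x=8, y=5), (x=7, y=6)  <- goal reached here
One shortest path (4 moves): (x=7, y=2) -> (x=6, y=2) -> (x=5, y=2) -> (x=4, y=2) -> (x=4, y=1)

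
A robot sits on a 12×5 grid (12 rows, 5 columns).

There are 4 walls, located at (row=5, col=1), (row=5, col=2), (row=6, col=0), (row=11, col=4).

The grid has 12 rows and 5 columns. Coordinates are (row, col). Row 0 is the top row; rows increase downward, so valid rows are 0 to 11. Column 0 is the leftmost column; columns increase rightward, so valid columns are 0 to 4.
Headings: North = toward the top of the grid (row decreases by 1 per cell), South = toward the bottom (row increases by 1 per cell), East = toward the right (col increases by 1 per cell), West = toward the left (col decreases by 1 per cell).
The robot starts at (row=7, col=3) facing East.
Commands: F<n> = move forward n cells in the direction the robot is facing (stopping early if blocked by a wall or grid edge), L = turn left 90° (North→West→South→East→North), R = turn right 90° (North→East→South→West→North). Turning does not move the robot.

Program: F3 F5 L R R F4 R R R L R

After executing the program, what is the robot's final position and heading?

Start: (row=7, col=3), facing East
  F3: move forward 1/3 (blocked), now at (row=7, col=4)
  F5: move forward 0/5 (blocked), now at (row=7, col=4)
  L: turn left, now facing North
  R: turn right, now facing East
  R: turn right, now facing South
  F4: move forward 3/4 (blocked), now at (row=10, col=4)
  R: turn right, now facing West
  R: turn right, now facing North
  R: turn right, now facing East
  L: turn left, now facing North
  R: turn right, now facing East
Final: (row=10, col=4), facing East

Answer: Final position: (row=10, col=4), facing East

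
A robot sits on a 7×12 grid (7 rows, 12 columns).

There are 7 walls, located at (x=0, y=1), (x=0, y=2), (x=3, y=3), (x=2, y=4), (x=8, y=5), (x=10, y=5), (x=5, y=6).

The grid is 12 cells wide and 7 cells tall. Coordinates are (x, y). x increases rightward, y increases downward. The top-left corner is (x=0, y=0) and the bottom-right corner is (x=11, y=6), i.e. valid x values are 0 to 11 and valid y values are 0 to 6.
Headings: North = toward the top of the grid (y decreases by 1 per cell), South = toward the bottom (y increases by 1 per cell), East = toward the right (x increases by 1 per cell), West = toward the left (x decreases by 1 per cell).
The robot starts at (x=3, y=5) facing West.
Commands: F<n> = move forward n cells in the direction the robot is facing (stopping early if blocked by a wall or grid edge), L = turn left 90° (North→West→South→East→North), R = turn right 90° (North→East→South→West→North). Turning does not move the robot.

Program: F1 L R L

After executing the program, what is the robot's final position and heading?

Start: (x=3, y=5), facing West
  F1: move forward 1, now at (x=2, y=5)
  L: turn left, now facing South
  R: turn right, now facing West
  L: turn left, now facing South
Final: (x=2, y=5), facing South

Answer: Final position: (x=2, y=5), facing South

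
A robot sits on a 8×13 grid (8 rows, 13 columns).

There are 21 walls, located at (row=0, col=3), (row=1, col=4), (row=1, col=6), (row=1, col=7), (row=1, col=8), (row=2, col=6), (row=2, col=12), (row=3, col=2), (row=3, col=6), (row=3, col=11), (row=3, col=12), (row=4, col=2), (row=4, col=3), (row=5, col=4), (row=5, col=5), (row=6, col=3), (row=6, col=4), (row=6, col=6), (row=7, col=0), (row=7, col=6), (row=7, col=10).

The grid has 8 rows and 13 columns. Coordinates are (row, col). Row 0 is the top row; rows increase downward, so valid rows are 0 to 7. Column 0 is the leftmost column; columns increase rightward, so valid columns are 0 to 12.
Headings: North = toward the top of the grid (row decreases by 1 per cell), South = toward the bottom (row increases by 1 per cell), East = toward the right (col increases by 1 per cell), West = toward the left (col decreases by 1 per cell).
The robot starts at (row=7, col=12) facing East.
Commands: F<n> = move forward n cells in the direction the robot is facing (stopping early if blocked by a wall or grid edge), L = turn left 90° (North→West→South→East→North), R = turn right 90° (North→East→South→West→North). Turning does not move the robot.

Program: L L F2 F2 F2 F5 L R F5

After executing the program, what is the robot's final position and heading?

Start: (row=7, col=12), facing East
  L: turn left, now facing North
  L: turn left, now facing West
  F2: move forward 1/2 (blocked), now at (row=7, col=11)
  F2: move forward 0/2 (blocked), now at (row=7, col=11)
  F2: move forward 0/2 (blocked), now at (row=7, col=11)
  F5: move forward 0/5 (blocked), now at (row=7, col=11)
  L: turn left, now facing South
  R: turn right, now facing West
  F5: move forward 0/5 (blocked), now at (row=7, col=11)
Final: (row=7, col=11), facing West

Answer: Final position: (row=7, col=11), facing West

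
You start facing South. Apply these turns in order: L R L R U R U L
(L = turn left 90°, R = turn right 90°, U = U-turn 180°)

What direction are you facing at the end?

Answer: Final heading: South

Derivation:
Start: South
  L (left (90° counter-clockwise)) -> East
  R (right (90° clockwise)) -> South
  L (left (90° counter-clockwise)) -> East
  R (right (90° clockwise)) -> South
  U (U-turn (180°)) -> North
  R (right (90° clockwise)) -> East
  U (U-turn (180°)) -> West
  L (left (90° counter-clockwise)) -> South
Final: South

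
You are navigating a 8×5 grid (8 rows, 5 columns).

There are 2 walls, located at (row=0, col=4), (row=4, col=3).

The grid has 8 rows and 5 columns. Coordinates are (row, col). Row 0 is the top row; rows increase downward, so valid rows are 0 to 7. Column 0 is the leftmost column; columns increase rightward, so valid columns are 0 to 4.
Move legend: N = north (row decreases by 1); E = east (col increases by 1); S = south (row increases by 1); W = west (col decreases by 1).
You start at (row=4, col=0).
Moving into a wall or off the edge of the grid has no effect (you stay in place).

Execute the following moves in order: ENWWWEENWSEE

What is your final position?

Answer: Final position: (row=3, col=3)

Derivation:
Start: (row=4, col=0)
  E (east): (row=4, col=0) -> (row=4, col=1)
  N (north): (row=4, col=1) -> (row=3, col=1)
  W (west): (row=3, col=1) -> (row=3, col=0)
  W (west): blocked, stay at (row=3, col=0)
  W (west): blocked, stay at (row=3, col=0)
  E (east): (row=3, col=0) -> (row=3, col=1)
  E (east): (row=3, col=1) -> (row=3, col=2)
  N (north): (row=3, col=2) -> (row=2, col=2)
  W (west): (row=2, col=2) -> (row=2, col=1)
  S (south): (row=2, col=1) -> (row=3, col=1)
  E (east): (row=3, col=1) -> (row=3, col=2)
  E (east): (row=3, col=2) -> (row=3, col=3)
Final: (row=3, col=3)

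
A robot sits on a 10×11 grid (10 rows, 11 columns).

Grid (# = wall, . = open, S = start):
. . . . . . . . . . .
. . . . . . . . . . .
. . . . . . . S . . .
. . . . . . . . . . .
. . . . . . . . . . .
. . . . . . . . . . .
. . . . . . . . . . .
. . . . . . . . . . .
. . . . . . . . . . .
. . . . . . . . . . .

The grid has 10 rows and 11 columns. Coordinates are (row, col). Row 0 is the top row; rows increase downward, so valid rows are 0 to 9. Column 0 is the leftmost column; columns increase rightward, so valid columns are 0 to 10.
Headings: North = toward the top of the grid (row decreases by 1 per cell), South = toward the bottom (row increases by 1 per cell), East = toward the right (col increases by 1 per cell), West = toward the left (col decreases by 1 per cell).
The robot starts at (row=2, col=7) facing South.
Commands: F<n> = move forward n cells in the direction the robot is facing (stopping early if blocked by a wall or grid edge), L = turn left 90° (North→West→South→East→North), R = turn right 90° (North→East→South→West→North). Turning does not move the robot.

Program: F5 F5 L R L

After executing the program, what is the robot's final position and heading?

Answer: Final position: (row=9, col=7), facing East

Derivation:
Start: (row=2, col=7), facing South
  F5: move forward 5, now at (row=7, col=7)
  F5: move forward 2/5 (blocked), now at (row=9, col=7)
  L: turn left, now facing East
  R: turn right, now facing South
  L: turn left, now facing East
Final: (row=9, col=7), facing East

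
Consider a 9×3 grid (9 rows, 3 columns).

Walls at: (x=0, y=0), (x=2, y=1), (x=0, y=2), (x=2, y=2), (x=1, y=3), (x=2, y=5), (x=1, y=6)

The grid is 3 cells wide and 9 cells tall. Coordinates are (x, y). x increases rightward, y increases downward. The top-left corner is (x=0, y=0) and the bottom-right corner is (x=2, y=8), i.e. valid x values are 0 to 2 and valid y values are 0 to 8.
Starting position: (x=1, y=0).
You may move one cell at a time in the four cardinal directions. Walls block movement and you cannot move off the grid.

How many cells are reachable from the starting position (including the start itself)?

BFS flood-fill from (x=1, y=0):
  Distance 0: (x=1, y=0)
  Distance 1: (x=2, y=0), (x=1, y=1)
  Distance 2: (x=0, y=1), (x=1, y=2)
Total reachable: 5 (grid has 20 open cells total)

Answer: Reachable cells: 5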